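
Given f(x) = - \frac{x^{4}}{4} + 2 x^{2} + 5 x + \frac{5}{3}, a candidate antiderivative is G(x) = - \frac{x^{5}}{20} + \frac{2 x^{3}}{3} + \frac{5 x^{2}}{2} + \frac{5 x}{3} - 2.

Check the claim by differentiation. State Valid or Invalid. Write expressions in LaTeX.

Valid: G'(x) = f(x).

d/dx[G] = - \frac{x^{4}}{4} + 2 x^{2} + 5 x + \frac{5}{3}
This equals f(x) exactly, so the claim holds.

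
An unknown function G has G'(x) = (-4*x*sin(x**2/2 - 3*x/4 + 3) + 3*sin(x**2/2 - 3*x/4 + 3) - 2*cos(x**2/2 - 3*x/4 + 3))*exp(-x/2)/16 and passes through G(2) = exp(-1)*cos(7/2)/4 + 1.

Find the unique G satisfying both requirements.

G(x) = (4*exp(x/2) + cos(x**2/2 - 3*x/4 + 3))*exp(-x/2)/4

G'(x) has the shape u'v + uv' for u = cos(x**2/2 - 3*x/4 + 3)/4 and v = exp(-x/2) — it is the derivative of the product u*v.
A general antiderivative is exp(-x/2)*cos(x**2/2 - 3*x/4 + 3)/4 + C.
The condition gives C = exp(-1)*cos(7/2)/4 + 1 - (exp(-1)*cos(7/2)/4) = 1.
So G(x) = (4*exp(x/2) + cos(x**2/2 - 3*x/4 + 3))*exp(-x/2)/4.
Check: d/dx[(4*exp(x/2) + cos(x**2/2 - 3*x/4 + 3))*exp(-x/2)/4] = (-4*x*sin(x**2/2 - 3*x/4 + 3) + 3*sin(x**2/2 - 3*x/4 + 3) - 2*cos(x**2/2 - 3*x/4 + 3))*exp(-x/2)/16 = G'(x).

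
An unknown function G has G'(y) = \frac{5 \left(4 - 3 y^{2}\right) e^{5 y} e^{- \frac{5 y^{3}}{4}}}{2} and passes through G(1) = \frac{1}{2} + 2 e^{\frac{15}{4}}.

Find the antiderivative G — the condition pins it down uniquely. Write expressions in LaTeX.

G(y) = \frac{4 e^{5 y} e^{- \frac{5 y^{3}}{4}} + 1}{2}

G'(y) matches the chain-rule pattern g'(h)*h' with inner function h(y) = - \frac{5 y^{3}}{4} + 5 y; substituting u = h(y) collapses the integral.
A general antiderivative is 2 e^{- \frac{5 y^{3}}{4} + 5 y} + C.
The condition gives C = \frac{1}{2} + 2 e^{\frac{15}{4}} - (2 e^{\frac{15}{4}}) = \frac{1}{2}.
So G(y) = \frac{4 e^{5 y} e^{- \frac{5 y^{3}}{4}} + 1}{2}.
Check: d/dy[\frac{4 e^{5 y} e^{- \frac{5 y^{3}}{4}} + 1}{2}] = \frac{\left(- 15 y^{2} e^{5 y} + 20 e^{5 y}\right) e^{- \frac{5 y^{3}}{4}}}{2}, which equals G'(y).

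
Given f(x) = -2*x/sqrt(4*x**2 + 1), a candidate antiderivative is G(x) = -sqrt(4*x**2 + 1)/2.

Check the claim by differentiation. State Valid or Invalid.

d/dx[G] = -2*x/sqrt(4*x**2 + 1)
This equals f(x) exactly, so the claim holds.

Valid. The derivative of G reproduces f.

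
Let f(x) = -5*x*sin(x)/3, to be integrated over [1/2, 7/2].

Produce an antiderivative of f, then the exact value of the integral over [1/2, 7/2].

For F(x) to be correct the identity F'(x) - f(x) = 0 must hold.
F(x) = 5*(x*cos(x) - sin(x))/3 is an antiderivative of f.
Check: d/dx[5*(x*cos(x) - sin(x))/3] = -5*x*sin(x)/3 = f(x).
F(7/2) = 35*cos(7/2)/6 - 5*sin(7/2)/3; F(1/2) = -5*sin(1/2)/3 + 5*cos(1/2)/6.
Integral = F(7/2) - F(1/2) = 35*cos(7/2)/6 - 5*cos(1/2)/6 - 5*sin(7/2)/3 + 5*sin(1/2)/3.

Antiderivative: F(x) = 5*(x*cos(x) - sin(x))/3; value = 35*cos(7/2)/6 - 5*cos(1/2)/6 - 5*sin(7/2)/3 + 5*sin(1/2)/3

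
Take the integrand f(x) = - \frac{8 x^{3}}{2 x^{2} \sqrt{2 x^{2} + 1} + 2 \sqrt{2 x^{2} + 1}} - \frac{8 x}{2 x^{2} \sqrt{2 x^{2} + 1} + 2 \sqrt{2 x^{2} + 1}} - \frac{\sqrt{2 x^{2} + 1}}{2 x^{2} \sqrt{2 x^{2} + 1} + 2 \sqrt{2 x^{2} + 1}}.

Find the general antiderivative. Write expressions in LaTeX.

The integrand splits into summands that can be handled one at a time.
Check: d/dx[- 2 \sqrt{2 x^{2} + 1} - \frac{\operatorname{atan}{\left(x \right)}}{2}] = \frac{- 8 x^{3} - 8 x - \sqrt{2 x^{2} + 1}}{2 x^{2} \sqrt{2 x^{2} + 1} + 2 \sqrt{2 x^{2} + 1}}, which equals f(x).

F(x) = - 2 \sqrt{2 x^{2} + 1} - \frac{\operatorname{atan}{\left(x \right)}}{2} + C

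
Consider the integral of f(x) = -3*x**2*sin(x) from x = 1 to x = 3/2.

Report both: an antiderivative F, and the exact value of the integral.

Check any antiderivative F(x) by computing F'(x) and comparing it with f(x).
F(x) = 3*x**2*cos(x) - 6*x*sin(x) - 6*cos(x) is an antiderivative of f.
Check: d/dx[3*x**2*cos(x) - 6*x*sin(x) - 6*cos(x)] = -3*x**2*sin(x) = f(x).
F(3/2) = -9*sin(3/2) + 3*cos(3/2)/4; F(1) = -6*sin(1) - 3*cos(1).
Integral = F(3/2) - F(1) = -9*sin(3/2) + 3*cos(3/2)/4 + 3*cos(1) + 6*sin(1).

Antiderivative: F(x) = 3*x**2*cos(x) - 6*x*sin(x) - 6*cos(x); value = -9*sin(3/2) + 3*cos(3/2)/4 + 3*cos(1) + 6*sin(1)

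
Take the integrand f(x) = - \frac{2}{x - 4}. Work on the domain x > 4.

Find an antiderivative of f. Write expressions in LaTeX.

A first test for any F(x): its x-derivative must equal f(x) identically.
Check: d/dx[- 2 \log{\left(\frac{x}{2} - 2 \right)}] = - \frac{2}{x - 4} = f(x).

An antiderivative is F(x) = - 2 \log{\left(\frac{x}{2} - 2 \right)}.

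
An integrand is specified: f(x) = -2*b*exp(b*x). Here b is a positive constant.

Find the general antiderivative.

Since d/dx undoes antidifferentiation here, F'(x) = f(x) is required of F(x).
Check: d/dx[-2*exp(b*x)] = -2*b*exp(b*x) = f(x).

F(x) = -2*exp(b*x) + C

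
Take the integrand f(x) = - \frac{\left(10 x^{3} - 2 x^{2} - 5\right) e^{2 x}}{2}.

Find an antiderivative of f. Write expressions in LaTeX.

Recognize the product-rule pattern: f = u'v + uv' with u = - \frac{5 x^{3}}{2} + \frac{17 x^{2}}{4} - \frac{17 x}{4} + \frac{27}{8}, v = e^{2 x}, so integration by parts undoes it.
Check: d/dx[\frac{\left(- 20 x^{3} + 34 x^{2} - 34 x + 27\right) e^{2 x}}{8}] = - 5 x^{3} e^{2 x} + x^{2} e^{2 x} + \frac{5 e^{2 x}}{2}, which equals f(x).

An antiderivative is F(x) = \frac{\left(- 20 x^{3} + 34 x^{2} - 34 x + 27\right) e^{2 x}}{8}.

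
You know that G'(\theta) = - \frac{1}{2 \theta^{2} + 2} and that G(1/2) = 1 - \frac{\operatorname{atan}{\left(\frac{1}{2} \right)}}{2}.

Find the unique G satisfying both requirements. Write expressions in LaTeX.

For G(\theta) to be correct, d/d\theta[G] must agree with the stated G'(\theta) identically.
A general antiderivative is - \frac{\operatorname{atan}{\left(\theta \right)}}{2} + C.
The condition gives C = 1 - \frac{\operatorname{atan}{\left(\frac{1}{2} \right)}}{2} - (- \frac{\operatorname{atan}{\left(\frac{1}{2} \right)}}{2}) = 1.
So G(\theta) = \frac{2 - \operatorname{atan}{\left(\theta \right)}}{2}.
Check: d/d\theta[\frac{2 - \operatorname{atan}{\left(\theta \right)}}{2}] = - \frac{1}{2 \theta^{2} + 2} = G'(\theta).

G(\theta) = \frac{2 - \operatorname{atan}{\left(\theta \right)}}{2}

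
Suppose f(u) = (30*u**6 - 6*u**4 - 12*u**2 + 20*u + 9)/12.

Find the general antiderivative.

F(u) = 5*u**7/14 - u**5/10 - u**3/3 + 5*u**2/6 + 3*u/4 + C

Differentiate the proposed F(u) back; it has to land on f(u) exactly.
Check: d/du[5*u**7/14 - u**5/10 - u**3/3 + 5*u**2/6 + 3*u/4] = 5*u**6/2 - u**4/2 - u**2 + 5*u/3 + 3/4, which equals f(u).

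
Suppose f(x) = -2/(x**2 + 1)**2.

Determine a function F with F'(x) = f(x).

Recover f(x) by differentiating a candidate F(x); any mismatch rules it out.
Check: d/dx[-2*x/(2*x**2 + 2) - atan(x)] = -2/(x**4 + 2*x**2 + 1), which equals f(x).

An antiderivative is F(x) = -2*x/(2*x**2 + 2) - atan(x).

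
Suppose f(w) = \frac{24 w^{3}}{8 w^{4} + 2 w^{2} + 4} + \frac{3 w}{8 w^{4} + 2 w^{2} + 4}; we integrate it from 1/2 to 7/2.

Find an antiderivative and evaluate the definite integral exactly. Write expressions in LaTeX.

Antiderivative: F(w) = \frac{3 \log{\left(2 w^{4} + \frac{w^{2}}{2} + 1 \right)}}{4}; value = - \frac{3 \log{\left(\frac{5}{4} \right)}}{4} + \frac{3 \log{\left(\frac{1229}{4} \right)}}{4}

The substitution u = 2 w^{4} + \frac{w^{2}}{2} + 1 works: f is exactly (dF/du)*(du/dw) for that inner function.
F(w) = \frac{3 \log{\left(2 w^{4} + \frac{w^{2}}{2} + 1 \right)}}{4} is an antiderivative of f.
Check: d/dw[\frac{3 \log{\left(2 w^{4} + \frac{w^{2}}{2} + 1 \right)}}{4}] = \frac{24 w^{3} + 3 w}{8 w^{4} + 2 w^{2} + 4}, which equals f(w).
F(7/2) = \frac{3 \log{\left(\frac{1229}{4} \right)}}{4}; F(1/2) = \frac{3 \log{\left(\frac{5}{4} \right)}}{4}.
Integral = F(7/2) - F(1/2) = - \frac{3 \log{\left(\frac{5}{4} \right)}}{4} + \frac{3 \log{\left(\frac{1229}{4} \right)}}{4}.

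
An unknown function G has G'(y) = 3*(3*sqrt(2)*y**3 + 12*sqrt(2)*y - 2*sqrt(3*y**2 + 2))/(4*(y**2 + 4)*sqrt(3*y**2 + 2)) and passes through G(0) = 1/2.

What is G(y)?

Since d/dy undoes antidifferentiation here, G(y) must give back the stated G'(y).
A general antiderivative is 3*sqrt(3*y**2/2 + 1)/2 - 3*atan(y/2)/4 + C.
The condition gives C = 1/2 - (3/2) = -1.
So G(y) = -(-3*sqrt(2)*sqrt(3*y**2 + 2) + 3*atan(y/2) + 4)/4.
Check: d/dy[-(-3*sqrt(2)*sqrt(3*y**2 + 2) + 3*atan(y/2) + 4)/4] = (9*sqrt(2)*y**3 + 36*sqrt(2)*y - 6*sqrt(3*y**2 + 2))/(4*y**2*sqrt(3*y**2 + 2) + 16*sqrt(3*y**2 + 2)), which equals G'(y).

G(y) = -(-3*sqrt(2)*sqrt(3*y**2 + 2) + 3*atan(y/2) + 4)/4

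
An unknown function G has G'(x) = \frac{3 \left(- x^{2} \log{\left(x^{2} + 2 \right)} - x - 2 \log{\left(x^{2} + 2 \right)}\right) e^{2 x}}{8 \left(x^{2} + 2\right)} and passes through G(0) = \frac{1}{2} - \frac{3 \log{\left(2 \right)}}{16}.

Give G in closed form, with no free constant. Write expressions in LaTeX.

G'(x) has the shape u'v + uv' for u = - \frac{3 e^{2 x}}{16} and v = \log{\left(x^{2} + 2 \right)} — it is the derivative of the product u*v.
A general antiderivative is - \frac{3 e^{2 x} \log{\left(x^{2} + 2 \right)}}{16} + C.
The condition gives C = \frac{1}{2} - \frac{3 \log{\left(2 \right)}}{16} - (- \frac{3 \log{\left(2 \right)}}{16}) = \frac{1}{2}.
So G(x) = - \frac{3 e^{2 x} \log{\left(x^{2} + 2 \right)}}{16} + \frac{1}{2}.
Check: d/dx[- \frac{3 e^{2 x} \log{\left(x^{2} + 2 \right)}}{16} + \frac{1}{2}] = \frac{- 3 x^{2} e^{2 x} \log{\left(x^{2} + 2 \right)} - 3 x e^{2 x} - 6 e^{2 x} \log{\left(x^{2} + 2 \right)}}{8 x^{2} + 16}, which equals G'(x).

G(x) = - \frac{3 e^{2 x} \log{\left(x^{2} + 2 \right)}}{16} + \frac{1}{2}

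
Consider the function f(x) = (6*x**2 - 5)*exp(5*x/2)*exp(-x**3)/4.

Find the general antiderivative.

f matches the chain-rule pattern g'(h)*h' with inner function h(x) = -x**3 + 5*x/2; substituting u = h(x) collapses the integral.
Check: d/dx[-exp(-x**3 + 5*x/2)/2] = 3*x**2*exp(5*x/2)*exp(-x**3)/2 - 5*exp(5*x/2)*exp(-x**3)/4, which equals f(x).

F(x) = -exp(-x**3 + 5*x/2)/2 + C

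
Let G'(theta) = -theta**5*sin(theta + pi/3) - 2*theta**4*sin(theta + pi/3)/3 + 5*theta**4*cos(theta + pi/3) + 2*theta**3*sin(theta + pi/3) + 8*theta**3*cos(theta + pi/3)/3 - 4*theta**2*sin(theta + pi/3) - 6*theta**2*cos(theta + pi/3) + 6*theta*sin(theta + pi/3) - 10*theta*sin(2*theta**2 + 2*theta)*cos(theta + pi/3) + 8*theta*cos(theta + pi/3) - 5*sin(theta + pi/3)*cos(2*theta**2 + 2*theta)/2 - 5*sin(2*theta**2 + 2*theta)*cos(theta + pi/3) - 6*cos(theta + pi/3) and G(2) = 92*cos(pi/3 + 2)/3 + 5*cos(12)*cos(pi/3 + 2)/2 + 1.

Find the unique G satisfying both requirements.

G'(theta) has the shape u'v + uv' for u = theta**5 + 2*theta**4/3 - 2*theta**3 + 4*theta**2 - 6*theta + 5*cos(2*theta**2 + 2*theta)/2 and v = cos(theta + pi/3) — it is the derivative of the product u*v.
A general antiderivative is -2*(-theta**5/2 - theta**4/3 + theta**3 - 2*theta**2 + 3*theta - 5*cos(2*theta**2 + 2*theta)/4)*cos(theta + pi/3) + C.
The condition gives C = 92*cos(pi/3 + 2)/3 + 5*cos(12)*cos(pi/3 + 2)/2 + 1 - (92*cos(pi/3 + 2)/3 + 5*cos(12)*cos(pi/3 + 2)/2) = 1.
So G(theta) = (6*theta**5*cos(theta + pi/3) + 4*theta**4*cos(theta + pi/3) - 12*theta**3*cos(theta + pi/3) + 24*theta**2*cos(theta + pi/3) - 36*theta*cos(theta + pi/3) + 15*cos(theta + pi/3)*cos(2*theta**2 + 2*theta) + 6)/6.
Check: d/dtheta[(6*theta**5*cos(theta + pi/3) + 4*theta**4*cos(theta + pi/3) - 12*theta**3*cos(theta + pi/3) + 24*theta**2*cos(theta + pi/3) - 36*theta*cos(theta + pi/3) + 15*cos(theta + pi/3)*cos(2*theta**2 + 2*theta) + 6)/6] = -theta**5*sin(theta + pi/3) - 2*theta**4*sin(theta + pi/3)/3 + 5*theta**4*cos(theta + pi/3) + 2*theta**3*sin(theta + pi/3) + 8*theta**3*cos(theta + pi/3)/3 - 4*theta**2*sin(theta + pi/3) - 6*theta**2*cos(theta + pi/3) + 6*theta*sin(theta + pi/3) - 10*theta*sin(2*theta**2 + 2*theta)*cos(theta + pi/3) + 8*theta*cos(theta + pi/3) - 5*sin(theta + pi/3)*cos(2*theta**2 + 2*theta)/2 - 5*sin(2*theta**2 + 2*theta)*cos(theta + pi/3) - 6*cos(theta + pi/3) = G'(theta).

G(theta) = (6*theta**5*cos(theta + pi/3) + 4*theta**4*cos(theta + pi/3) - 12*theta**3*cos(theta + pi/3) + 24*theta**2*cos(theta + pi/3) - 36*theta*cos(theta + pi/3) + 15*cos(theta + pi/3)*cos(2*theta**2 + 2*theta) + 6)/6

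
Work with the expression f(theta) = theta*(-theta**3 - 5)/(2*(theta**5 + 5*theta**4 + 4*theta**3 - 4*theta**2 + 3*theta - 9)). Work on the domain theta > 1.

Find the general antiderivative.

F(theta) = -3*log(theta - 1)/32 - 469*log(theta + 3)/800 + 9*log(theta**2 + 1)/100 + atan(theta)/100 - 33/(40*theta + 120) + C

Factor the denominator (2*(theta - 1)*(theta + 3)**2*(theta**2 + 1)) and decompose: f = (18*theta + 1)/(100*(theta**2 + 1)) - 469/(800*(theta + 3)) + 33/(40*(theta + 3)**2) - 3/(32*(theta - 1)); each piece integrates to a log, atan, or power term.
Check: d/dtheta[-3*log(theta - 1)/32 - 469*log(theta + 3)/800 + 9*log(theta**2 + 1)/100 + atan(theta)/100 - 33/(40*theta + 120)] = (-theta**4 - 5*theta)/(2*theta**5 + 10*theta**4 + 8*theta**3 - 8*theta**2 + 6*theta - 18), which equals f(theta).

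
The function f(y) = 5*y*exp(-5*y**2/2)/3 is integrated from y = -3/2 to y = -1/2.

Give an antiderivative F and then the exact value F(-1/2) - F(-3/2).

The substitution u = -5*y**2/2 works: f is exactly (dF/du)*(du/dy) for that inner function.
F(y) = -exp(-5*y**2/2)/3 is an antiderivative of f.
Check: d/dy[-exp(-5*y**2/2)/3] = 5*y*exp(-5*y**2/2)/3 = f(y).
F(-1/2) = -exp(-5/8)/3; F(-3/2) = -exp(-45/8)/3.
Integral = F(-1/2) - F(-3/2) = -exp(-5/8)/3 + exp(-45/8)/3.

Antiderivative: F(y) = -exp(-5*y**2/2)/3; value = -exp(-5/8)/3 + exp(-45/8)/3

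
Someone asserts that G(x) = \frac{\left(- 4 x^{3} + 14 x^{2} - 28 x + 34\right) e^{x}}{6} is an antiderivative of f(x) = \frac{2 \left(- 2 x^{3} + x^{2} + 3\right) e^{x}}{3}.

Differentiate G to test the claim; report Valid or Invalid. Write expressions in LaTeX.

d/dx[G] = - \frac{2 x^{3} e^{x}}{3} + \frac{x^{2} e^{x}}{3} + e^{x}
d/dx[G] - f(x) = \frac{2 x^{3} e^{x}}{3} - \frac{x^{2} e^{x}}{3} - e^{x} != 0.

Invalid: d/dx[G] - f = \frac{2 x^{3} e^{x}}{3} - \frac{x^{2} e^{x}}{3} - e^{x}, which is not 0.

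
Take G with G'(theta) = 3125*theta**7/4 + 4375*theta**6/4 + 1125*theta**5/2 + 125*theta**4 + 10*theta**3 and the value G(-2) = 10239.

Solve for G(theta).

G'(theta) matches the chain-rule pattern g'(h)*h' with inner function h(theta) = 5*theta**2/2 + theta; substituting u = h(theta) collapses the integral.
A general antiderivative is 5*(5*theta**2/2 + theta)**4/2 + C.
The condition gives C = 10239 - (10240) = -1.
So G(theta) = (5*theta**4*(5*theta + 2)**4 - 32)/32.
Check: d/dtheta[(5*theta**4*(5*theta + 2)**4 - 32)/32] = 3125*theta**7/4 + 4375*theta**6/4 + 1125*theta**5/2 + 125*theta**4 + 10*theta**3 = G'(theta).

G(theta) = (5*theta**4*(5*theta + 2)**4 - 32)/32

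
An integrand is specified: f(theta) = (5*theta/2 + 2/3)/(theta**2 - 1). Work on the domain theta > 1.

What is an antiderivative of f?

An antiderivative is F(theta) = 19*log(theta - 1)/12 + 11*log(theta + 1)/12.

Factor the denominator (6*(theta - 1)*(theta + 1)) and decompose: f = 11/(12*(theta + 1)) + 19/(12*(theta - 1)); each piece integrates to a log, atan, or power term.
Check: d/dtheta[19*log(theta - 1)/12 + 11*log(theta + 1)/12] = (15*theta + 4)/(6*theta**2 - 6), which equals f(theta).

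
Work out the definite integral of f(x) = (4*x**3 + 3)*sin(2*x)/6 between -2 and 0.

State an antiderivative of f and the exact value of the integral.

Recover f(x) by differentiating a candidate F(x); any mismatch rules it out.
F(x) = -(4*x**3*cos(2*x) - 6*x**2*sin(2*x) - 6*x*cos(2*x) + 3*sin(2*x) + 3*cos(2*x))/12 is an antiderivative of f.
Check: d/dx[-(4*x**3*cos(2*x) - 6*x**2*sin(2*x) - 6*x*cos(2*x) + 3*sin(2*x) + 3*cos(2*x))/12] = 2*x**3*sin(2*x)/3 + sin(2*x)/2, which equals f(x).
F(0) = -1/4; F(-2) = 17*cos(4)/12 - 7*sin(4)/4.
Integral = F(0) - F(-2) = 7*sin(4)/4 - 1/4 - 17*cos(4)/12.

Antiderivative: F(x) = -(4*x**3*cos(2*x) - 6*x**2*sin(2*x) - 6*x*cos(2*x) + 3*sin(2*x) + 3*cos(2*x))/12; value = 7*sin(4)/4 - 1/4 - 17*cos(4)/12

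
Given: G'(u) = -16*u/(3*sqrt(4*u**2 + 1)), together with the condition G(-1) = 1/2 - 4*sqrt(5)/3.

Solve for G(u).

G(u) = 1/2 - 4*sqrt(4*u**2 + 1)/3

The substitution w = 4*u**2 + 1 works: G'(u) is exactly (dG/dw)*(dw/du) for that inner function.
A general antiderivative is -4*sqrt(4*u**2 + 1)/3 + C.
The condition gives C = 1/2 - 4*sqrt(5)/3 - (-4*sqrt(5)/3) = 1/2.
So G(u) = 1/2 - 4*sqrt(4*u**2 + 1)/3.
Check: d/du[1/2 - 4*sqrt(4*u**2 + 1)/3] = -16*u/(3*sqrt(4*u**2 + 1)) = G'(u).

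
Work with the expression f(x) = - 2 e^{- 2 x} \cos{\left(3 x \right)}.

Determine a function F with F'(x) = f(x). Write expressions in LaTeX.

Since d/dx undoes antidifferentiation here, F'(x) = f(x) is required of F(x).
Check: d/dx[\frac{2 \left(- 3 \sin{\left(3 x \right)} + 2 \cos{\left(3 x \right)}\right) e^{- 2 x}}{13}] = - 2 e^{- 2 x} \cos{\left(3 x \right)} = f(x).

An antiderivative is F(x) = \frac{2 \left(- 3 \sin{\left(3 x \right)} + 2 \cos{\left(3 x \right)}\right) e^{- 2 x}}{13}.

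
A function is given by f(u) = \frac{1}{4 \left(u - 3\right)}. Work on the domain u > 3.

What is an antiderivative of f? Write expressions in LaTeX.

An antiderivative is F(u) = \frac{\log{\left(\frac{u}{2} - \frac{3}{2} \right)}}{4}.

A candidate is checked by its d/du: the result must match f(u).
Check: d/du[\frac{\log{\left(\frac{u}{2} - \frac{3}{2} \right)}}{4}] = \frac{1}{4 u - 12}, which equals f(u).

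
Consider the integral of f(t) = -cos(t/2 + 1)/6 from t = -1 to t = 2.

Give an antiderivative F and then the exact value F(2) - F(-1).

Antiderivative: F(t) = -sin(t/2 + 1)/3; value = -sin(2)/3 + sin(1/2)/3

A candidate is checked by its d/dt: the result must match f(t).
F(t) = -sin(t/2 + 1)/3 is an antiderivative of f.
Check: d/dt[-sin(t/2 + 1)/3] = -cos(t/2 + 1)/6 = f(t).
F(2) = -sin(2)/3; F(-1) = -sin(1/2)/3.
Integral = F(2) - F(-1) = -sin(2)/3 + sin(1/2)/3.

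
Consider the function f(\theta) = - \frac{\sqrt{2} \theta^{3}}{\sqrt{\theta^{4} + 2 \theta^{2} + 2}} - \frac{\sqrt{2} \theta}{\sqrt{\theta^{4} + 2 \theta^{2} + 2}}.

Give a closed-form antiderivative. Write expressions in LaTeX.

The substitution u = \frac{\theta^{4}}{2} + \theta^{2} + 1 works: f is exactly (dF/du)*(du/d\theta) for that inner function.
Check: d/d\theta[- \sqrt{\frac{\theta^{4}}{2} + \theta^{2} + 1}] = \frac{- \sqrt{2} \theta^{3} - \sqrt{2} \theta}{\sqrt{\theta^{4} + 2 \theta^{2} + 2}}, which equals f(\theta).

An antiderivative is F(\theta) = - \sqrt{\frac{\theta^{4}}{2} + \theta^{2} + 1}.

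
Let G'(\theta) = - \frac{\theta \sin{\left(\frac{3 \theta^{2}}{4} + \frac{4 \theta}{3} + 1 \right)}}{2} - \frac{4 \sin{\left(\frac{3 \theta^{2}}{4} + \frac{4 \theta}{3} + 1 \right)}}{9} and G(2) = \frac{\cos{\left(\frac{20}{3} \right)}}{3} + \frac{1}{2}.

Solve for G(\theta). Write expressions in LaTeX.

G'(\theta) matches the chain-rule pattern g'(h)*h' with inner function h(\theta) = \frac{3 \theta^{2}}{4} + \frac{4 \theta}{3} + 1; substituting u = h(\theta) collapses the integral.
A general antiderivative is \frac{\cos{\left(\frac{3 \theta^{2}}{4} + \frac{4 \theta}{3} + 1 \right)}}{3} + C.
The condition gives C = \frac{\cos{\left(\frac{20}{3} \right)}}{3} + \frac{1}{2} - (\frac{\cos{\left(\frac{20}{3} \right)}}{3}) = \frac{1}{2}.
So G(\theta) = \frac{2 \cos{\left(\frac{3 \theta^{2}}{4} + \frac{4 \theta}{3} + 1 \right)} + 3}{6}.
Check: d/d\theta[\frac{2 \cos{\left(\frac{3 \theta^{2}}{4} + \frac{4 \theta}{3} + 1 \right)} + 3}{6}] = - \frac{\theta \sin{\left(\frac{3 \theta^{2}}{4} + \frac{4 \theta}{3} + 1 \right)}}{2} - \frac{4 \sin{\left(\frac{3 \theta^{2}}{4} + \frac{4 \theta}{3} + 1 \right)}}{9} = G'(\theta).

G(\theta) = \frac{2 \cos{\left(\frac{3 \theta^{2}}{4} + \frac{4 \theta}{3} + 1 \right)} + 3}{6}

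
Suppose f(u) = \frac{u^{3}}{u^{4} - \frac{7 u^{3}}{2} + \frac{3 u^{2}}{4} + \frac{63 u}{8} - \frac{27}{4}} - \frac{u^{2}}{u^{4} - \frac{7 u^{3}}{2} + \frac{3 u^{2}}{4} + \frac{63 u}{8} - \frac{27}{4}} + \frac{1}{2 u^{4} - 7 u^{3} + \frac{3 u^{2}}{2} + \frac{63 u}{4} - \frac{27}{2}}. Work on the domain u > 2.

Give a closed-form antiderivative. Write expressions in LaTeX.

The denominator factors as \left(u - 2\right) \left(2 u - 3\right)^{2} \left(2 u + 3\right); partial fractions split f into directly integrable pieces: \frac{41}{126 \left(2 u + 3\right)} - \frac{155}{18 \left(2 u - 3\right)} - \frac{13}{3 \left(2 u - 3\right)^{2}} + \frac{36}{7 \left(u - 2\right)}.
Check: d/du[\frac{36 \log{\left(u - 2 \right)}}{7} - \frac{155 \log{\left(u - \frac{3}{2} \right)}}{36} + \frac{41 \log{\left(u + \frac{3}{2} \right)}}{252} + \frac{13}{12 u - 18}] = \frac{8 u^{3} - 8 u^{2} + 4}{8 u^{4} - 28 u^{3} + 6 u^{2} + 63 u - 54}, which equals f(u).

An antiderivative is F(u) = \frac{36 \log{\left(u - 2 \right)}}{7} - \frac{155 \log{\left(u - \frac{3}{2} \right)}}{36} + \frac{41 \log{\left(u + \frac{3}{2} \right)}}{252} + \frac{13}{12 u - 18}.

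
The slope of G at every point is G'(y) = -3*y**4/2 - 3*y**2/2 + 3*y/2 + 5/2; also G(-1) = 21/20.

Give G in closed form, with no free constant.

Integrate term by term and add the pieces.
A general antiderivative is -3*y**5/10 - y**3/2 + 3*y**2/4 + 5*y/2 + C.
The condition gives C = 21/20 - (-19/20) = 2.
So G(y) = -3*y**5/10 - y**3/2 + 3*y**2/4 + 5*y/2 + 2.
Check: d/dy[-3*y**5/10 - y**3/2 + 3*y**2/4 + 5*y/2 + 2] = -3*y**4/2 - 3*y**2/2 + 3*y/2 + 5/2 = G'(y).

G(y) = -3*y**5/10 - y**3/2 + 3*y**2/4 + 5*y/2 + 2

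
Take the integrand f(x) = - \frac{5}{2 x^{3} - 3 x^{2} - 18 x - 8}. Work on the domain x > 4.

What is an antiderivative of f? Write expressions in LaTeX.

An antiderivative is F(x) = \frac{5 \left(- \log{\left(x - 4 \right)} + 4 \log{\left(x + \frac{1}{2} \right)} - 3 \log{\left(x + 2 \right)}\right)}{54}.

Factor the denominator (\left(x - 4\right) \left(x + 2\right) \left(2 x + 1\right)) and decompose: f = \frac{20}{27 \left(2 x + 1\right)} - \frac{5}{18 \left(x + 2\right)} - \frac{5}{54 \left(x - 4\right)}; each piece integrates to a log, atan, or power term.
Check: d/dx[\frac{5 \left(- \log{\left(x - 4 \right)} + 4 \log{\left(x + \frac{1}{2} \right)} - 3 \log{\left(x + 2 \right)}\right)}{54}] = - \frac{5}{2 x^{3} - 3 x^{2} - 18 x - 8} = f(x).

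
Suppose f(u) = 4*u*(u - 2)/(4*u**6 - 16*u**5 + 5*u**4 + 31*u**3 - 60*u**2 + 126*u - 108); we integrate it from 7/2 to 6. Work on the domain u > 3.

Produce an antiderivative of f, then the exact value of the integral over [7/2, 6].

Antiderivative: F(u) = 4*log(u - 3)/165 - 2368*log(u - 3/2)/42483 - 16*log(u + 2)/735 + 254*log(u**2 + 2)/9537 - 316*sqrt(2)*atan(sqrt(2)*u/2)/9537 - 8/(238*u - 357); value = -2368*log(9/2)/42483 - 254*log(57/4)/9537 - 316*sqrt(2)*atan(3*sqrt(2))/9537 - 16*log(8)/735 + 10/1071 + 4*log(3)/165 + 16*log(11/2)/735 + 186884*log(2)/2336565 + 316*sqrt(2)*atan(7*sqrt(2)/4)/9537 + 254*log(38)/9537

Factor the denominator ((u - 3)*(u + 2)*(2*u - 3)**2*(u**2 + 2)) and decompose: f = 4*(127*u - 158)/(9537*(u**2 + 2)) - 4736/(42483*(2*u - 3)) + 16/(119*(2*u - 3)**2) - 16/(735*(u + 2)) + 4/(165*(u - 3)); each piece integrates to a log, atan, or power term.
F(u) = 4*log(u - 3)/165 - 2368*log(u - 3/2)/42483 - 16*log(u + 2)/735 + 254*log(u**2 + 2)/9537 - 316*sqrt(2)*atan(sqrt(2)*u/2)/9537 - 8/(238*u - 357) is an antiderivative of f.
Check: d/du[4*log(u - 3)/165 - 2368*log(u - 3/2)/42483 - 16*log(u + 2)/735 + 254*log(u**2 + 2)/9537 - 316*sqrt(2)*atan(sqrt(2)*u/2)/9537 - 8/(238*u - 357)] = (4*u**2 - 8*u)/(4*u**6 - 16*u**5 + 5*u**4 + 31*u**3 - 60*u**2 + 126*u - 108), which equals f(u).
F(6) = -2368*log(9/2)/42483 - 316*sqrt(2)*atan(3*sqrt(2))/9537 - 16*log(8)/735 - 8/1071 + 4*log(3)/165 + 254*log(38)/9537; F(7/2) = -316*sqrt(2)*atan(7*sqrt(2)/4)/9537 - 186884*log(2)/2336565 - 16*log(11/2)/735 - 2/119 + 254*log(57/4)/9537.
Integral = F(6) - F(7/2) = -2368*log(9/2)/42483 - 254*log(57/4)/9537 - 316*sqrt(2)*atan(3*sqrt(2))/9537 - 16*log(8)/735 + 10/1071 + 4*log(3)/165 + 16*log(11/2)/735 + 186884*log(2)/2336565 + 316*sqrt(2)*atan(7*sqrt(2)/4)/9537 + 254*log(38)/9537.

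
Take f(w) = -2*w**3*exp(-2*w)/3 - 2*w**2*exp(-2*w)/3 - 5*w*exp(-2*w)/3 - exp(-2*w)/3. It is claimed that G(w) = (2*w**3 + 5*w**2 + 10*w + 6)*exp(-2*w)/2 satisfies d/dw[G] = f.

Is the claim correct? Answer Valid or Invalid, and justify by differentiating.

d/dw[G] = (-2*w**3 - 2*w**2 - 5*w - 1)*exp(-2*w)
d/dw[G] - f(w) = (-4*w**3 - 4*w**2 - 10*w - 2)*exp(-2*w)/3 != 0.

Invalid: d/dw[G] - f = (-4*w**3 - 4*w**2 - 10*w - 2)*exp(-2*w)/3, which is not 0.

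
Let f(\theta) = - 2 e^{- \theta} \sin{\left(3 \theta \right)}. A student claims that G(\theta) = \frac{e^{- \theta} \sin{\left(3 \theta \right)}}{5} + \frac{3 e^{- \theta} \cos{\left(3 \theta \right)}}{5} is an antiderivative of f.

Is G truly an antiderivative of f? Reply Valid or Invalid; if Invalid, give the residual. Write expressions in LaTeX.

Valid - differentiating G returns exactly f.

d/d\theta[G] = - 2 e^{- \theta} \sin{\left(3 \theta \right)}
This equals f(\theta) exactly, so the claim holds.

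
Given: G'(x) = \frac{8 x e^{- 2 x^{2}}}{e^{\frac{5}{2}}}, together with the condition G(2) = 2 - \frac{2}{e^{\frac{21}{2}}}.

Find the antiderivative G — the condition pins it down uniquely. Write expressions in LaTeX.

G(x) = 2 - 2 e^{- 2 x^{2} - \frac{5}{2}}

The substitution u = - 2 x^{2} - \frac{5}{2} works: G'(x) is exactly (dG/du)*(du/dx) for that inner function.
A general antiderivative is - 2 e^{- 2 x^{2} - \frac{5}{2}} + C.
The condition gives C = 2 - \frac{2}{e^{\frac{21}{2}}} - (- \frac{2}{e^{\frac{21}{2}}}) = 2.
So G(x) = 2 - 2 e^{- 2 x^{2} - \frac{5}{2}}.
Check: d/dx[2 - 2 e^{- 2 x^{2} - \frac{5}{2}}] = \frac{8 x e^{- 2 x^{2}}}{e^{\frac{5}{2}}} = G'(x).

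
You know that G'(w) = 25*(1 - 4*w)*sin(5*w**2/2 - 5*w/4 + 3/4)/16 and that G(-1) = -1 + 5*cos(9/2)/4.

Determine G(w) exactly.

G'(w) matches the chain-rule pattern g'(h)*h' with inner function h(w) = 5*w**2/2 - 5*w/4 + 3/4; substituting u = h(w) collapses the integral.
A general antiderivative is 5*cos(5*w**2/2 - 5*w/4 + 3/4)/4 + C.
The condition gives C = -1 + 5*cos(9/2)/4 - (5*cos(9/2)/4) = -1.
So G(w) = (5*cos(5*w**2/2 - 5*w/4 + 3/4) - 4)/4.
Check: d/dw[(5*cos(5*w**2/2 - 5*w/4 + 3/4) - 4)/4] = -25*w*sin(5*w**2/2 - 5*w/4 + 3/4)/4 + 25*sin(5*w**2/2 - 5*w/4 + 3/4)/16, which equals G'(w).

G(w) = (5*cos(5*w**2/2 - 5*w/4 + 3/4) - 4)/4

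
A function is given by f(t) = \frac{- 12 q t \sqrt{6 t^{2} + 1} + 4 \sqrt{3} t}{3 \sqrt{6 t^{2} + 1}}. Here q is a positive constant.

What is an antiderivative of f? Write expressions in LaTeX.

An antiderivative is F(t) = - 2 q t^{2} + \frac{2 \sqrt{2 t^{2} + \frac{1}{3}}}{3}.

An antiderivative F(t) passes only if d/dt[F] lands on f(t) exactly.
Check: d/dt[- 2 q t^{2} + \frac{2 \sqrt{2 t^{2} + \frac{1}{3}}}{3}] = \frac{- 12 q t \sqrt{6 t^{2} + 1} + 4 \sqrt{3} t}{3 \sqrt{6 t^{2} + 1}} = f(t).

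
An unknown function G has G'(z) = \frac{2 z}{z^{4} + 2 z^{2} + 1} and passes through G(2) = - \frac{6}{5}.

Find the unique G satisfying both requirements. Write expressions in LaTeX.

G(z) = - \frac{z^{2} + 2}{z^{2} + 1}

G'(z) matches the chain-rule pattern g'(h)*h' with inner function h(z) = 4 z^{2} + 4; substituting u = h(z) collapses the integral.
A general antiderivative is - \frac{4}{4 z^{2} + 4} + C.
The condition gives C = - \frac{6}{5} - (- \frac{1}{5}) = -1.
So G(z) = - \frac{z^{2} + 2}{z^{2} + 1}.
Check: d/dz[- \frac{z^{2} + 2}{z^{2} + 1}] = \frac{2 z}{z^{4} + 2 z^{2} + 1} = G'(z).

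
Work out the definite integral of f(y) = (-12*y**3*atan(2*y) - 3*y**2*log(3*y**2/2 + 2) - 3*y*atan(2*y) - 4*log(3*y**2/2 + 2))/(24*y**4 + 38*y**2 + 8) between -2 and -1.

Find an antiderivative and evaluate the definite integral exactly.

Antiderivative: F(y) = -log(3*y**2/2 + 2)*atan(2*y)/4; value = -log(8)*atan(4)/4 + log(7/2)*atan(2)/4

Recognize the product-rule pattern: f = u'v + uv' with u = -atan(2*y)/4, v = log(3*y**2/2 + 2), so integration by parts undoes it.
F(y) = -log(3*y**2/2 + 2)*atan(2*y)/4 is an antiderivative of f.
Check: d/dy[-log(3*y**2/2 + 2)*atan(2*y)/4] = (-12*y**3*atan(2*y) - 3*y**2*log(3*y**2/2 + 2) - 3*y*atan(2*y) - 4*log(3*y**2/2 + 2))/(24*y**4 + 38*y**2 + 8) = f(y).
F(-1) = log(7/2)*atan(2)/4; F(-2) = log(8)*atan(4)/4.
Integral = F(-1) - F(-2) = -log(8)*atan(4)/4 + log(7/2)*atan(2)/4.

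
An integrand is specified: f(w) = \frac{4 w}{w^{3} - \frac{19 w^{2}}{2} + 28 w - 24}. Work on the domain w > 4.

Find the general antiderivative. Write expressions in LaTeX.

Factor the denominator (\left(w - 4\right)^{2} \left(2 w - 3\right)) and decompose: f = \frac{48}{25 \left(2 w - 3\right)} - \frac{24}{25 \left(w - 4\right)} + \frac{32}{5 \left(w - 4\right)^{2}}; each piece integrates to a log, atan, or power term.
Check: d/dw[\frac{- 24 w \log{\left(w - 4 \right)} + 24 w \log{\left(w - \frac{3}{2} \right)} + 96 \log{\left(w - 4 \right)} - 96 \log{\left(w - \frac{3}{2} \right)} - 160}{25 w - 100}] = \frac{8 w}{2 w^{3} - 19 w^{2} + 56 w - 48}, which equals f(w).

F(w) = \frac{- 24 w \log{\left(w - 4 \right)} + 24 w \log{\left(w - \frac{3}{2} \right)} + 96 \log{\left(w - 4 \right)} - 96 \log{\left(w - \frac{3}{2} \right)} - 160}{25 w - 100} + C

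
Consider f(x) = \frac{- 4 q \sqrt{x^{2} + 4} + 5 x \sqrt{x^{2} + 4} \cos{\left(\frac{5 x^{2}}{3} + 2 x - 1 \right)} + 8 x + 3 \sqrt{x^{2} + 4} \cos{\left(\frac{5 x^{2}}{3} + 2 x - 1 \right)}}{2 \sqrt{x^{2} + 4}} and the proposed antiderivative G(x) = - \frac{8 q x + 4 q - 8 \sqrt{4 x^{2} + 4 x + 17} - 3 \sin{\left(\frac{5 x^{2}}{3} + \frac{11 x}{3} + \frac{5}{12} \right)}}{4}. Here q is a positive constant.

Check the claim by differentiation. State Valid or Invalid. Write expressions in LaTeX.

d/dx[G] = \frac{- 8 q \sqrt{4 x^{2} + 4 x + 17} + 10 x \sqrt{4 x^{2} + 4 x + 17} \cos{\left(\frac{5 x^{2}}{3} + \frac{11 x}{3} + \frac{5}{12} \right)} + 32 x + 11 \sqrt{4 x^{2} + 4 x + 17} \cos{\left(\frac{5 x^{2}}{3} + \frac{11 x}{3} + \frac{5}{12} \right)} + 16}{4 \sqrt{4 x^{2} + 4 x + 17}}
d/dx[G] - f(x) = \frac{- 10 x \sqrt{x^{2} + 4} \sqrt{4 x^{2} + 4 x + 17} \cos{\left(\frac{5 x^{2}}{3} + 2 x - 1 \right)} + 10 x \sqrt{x^{2} + 4} \sqrt{4 x^{2} + 4 x + 17} \cos{\left(\frac{5 x^{2}}{3} + \frac{11 x}{3} + \frac{5}{12} \right)} + 32 x \sqrt{x^{2} + 4} - 16 x \sqrt{4 x^{2} + 4 x + 17} - 6 \sqrt{x^{2} + 4} \sqrt{4 x^{2} + 4 x + 17} \cos{\left(\frac{5 x^{2}}{3} + 2 x - 1 \right)} + 11 \sqrt{x^{2} + 4} \sqrt{4 x^{2} + 4 x + 17} \cos{\left(\frac{5 x^{2}}{3} + \frac{11 x}{3} + \frac{5}{12} \right)} + 16 \sqrt{x^{2} + 4}}{4 \sqrt{x^{2} + 4} \sqrt{4 x^{2} + 4 x + 17}} != 0.

Invalid: d/dx[G] - f = \frac{- 10 x \sqrt{x^{2} + 4} \sqrt{4 x^{2} + 4 x + 17} \cos{\left(\frac{5 x^{2}}{3} + 2 x - 1 \right)} + 10 x \sqrt{x^{2} + 4} \sqrt{4 x^{2} + 4 x + 17} \cos{\left(\frac{5 x^{2}}{3} + \frac{11 x}{3} + \frac{5}{12} \right)} + 32 x \sqrt{x^{2} + 4} - 16 x \sqrt{4 x^{2} + 4 x + 17} - 6 \sqrt{x^{2} + 4} \sqrt{4 x^{2} + 4 x + 17} \cos{\left(\frac{5 x^{2}}{3} + 2 x - 1 \right)} + 11 \sqrt{x^{2} + 4} \sqrt{4 x^{2} + 4 x + 17} \cos{\left(\frac{5 x^{2}}{3} + \frac{11 x}{3} + \frac{5}{12} \right)} + 16 \sqrt{x^{2} + 4}}{4 \sqrt{x^{2} + 4} \sqrt{4 x^{2} + 4 x + 17}}, which is not 0.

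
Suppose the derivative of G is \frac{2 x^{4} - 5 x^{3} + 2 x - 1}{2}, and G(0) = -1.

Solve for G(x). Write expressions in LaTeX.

G(x) = \frac{8 x^{5} - 25 x^{4} + 20 x^{2} - 20 x - 40}{40}

Check a candidate G(x) by differentiating: d/dx[G] must match the given G'(x).
A general antiderivative is \frac{x^{5}}{5} - \frac{5 x^{4}}{8} + \frac{x^{2}}{2} - \frac{x}{2} + C.
The condition gives C = -1 - (0) = -1.
So G(x) = \frac{8 x^{5} - 25 x^{4} + 20 x^{2} - 20 x - 40}{40}.
Check: d/dx[\frac{8 x^{5} - 25 x^{4} + 20 x^{2} - 20 x - 40}{40}] = x^{4} - \frac{5 x^{3}}{2} + x - \frac{1}{2}, which equals G'(x).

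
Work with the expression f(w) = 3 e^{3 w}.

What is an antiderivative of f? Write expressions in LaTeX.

An antiderivative is F(w) = e^{3 w}.

Recover f(w) by differentiating a candidate F(w); any mismatch rules it out.
Check: d/dw[e^{3 w}] = 3 e^{3 w} = f(w).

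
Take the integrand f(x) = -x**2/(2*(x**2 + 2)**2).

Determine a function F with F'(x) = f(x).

Recover f(x) by differentiating a candidate F(x); any mismatch rules it out.
Check: d/dx[(2*x - sqrt(2)*(x**2 + 2)*atan(sqrt(2)*x/2))/(8*(x**2 + 2))] = -x**2/(2*x**4 + 8*x**2 + 8), which equals f(x).

An antiderivative is F(x) = (2*x - sqrt(2)*(x**2 + 2)*atan(sqrt(2)*x/2))/(8*(x**2 + 2)).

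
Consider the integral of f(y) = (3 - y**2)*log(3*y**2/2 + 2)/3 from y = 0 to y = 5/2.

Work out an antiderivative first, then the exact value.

Whatever form F(y) takes, F'(y) = f(y) is non-negotiable.
F(y) = (6*y**3 + 9*y*(9 - y**2)*log(3*y**2/2 + 2) - 186*y + 124*sqrt(3)*atan(sqrt(3)*y/2))/81 is an antiderivative of f.
Check: d/dy[(6*y**3 + 9*y*(9 - y**2)*log(3*y**2/2 + 2) - 186*y + 124*sqrt(3)*atan(sqrt(3)*y/2))/81] = -y**2*log(3*y**2/2 + 2)/3 + log(3*y**2/2 + 2), which equals f(y).
F(5/2) = -55/12 + 55*log(91/8)/72 + 124*sqrt(3)*atan(5*sqrt(3)/4)/81; F(0) = 0.
Integral = F(5/2) - F(0) = -55/12 + 55*log(91/8)/72 + 124*sqrt(3)*atan(5*sqrt(3)/4)/81.

Antiderivative: F(y) = (6*y**3 + 9*y*(9 - y**2)*log(3*y**2/2 + 2) - 186*y + 124*sqrt(3)*atan(sqrt(3)*y/2))/81; value = -55/12 + 55*log(91/8)/72 + 124*sqrt(3)*atan(5*sqrt(3)/4)/81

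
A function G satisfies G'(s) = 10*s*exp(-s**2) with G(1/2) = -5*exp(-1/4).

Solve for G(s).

G(s) = -5*exp(-s**2)

The substitution u = -s**2 works: G'(s) is exactly (dG/du)*(du/ds) for that inner function.
A general antiderivative is -5*exp(-s**2) + C.
The condition gives C = -5*exp(-1/4) - (-5*exp(-1/4)) = 0.
So G(s) = -5*exp(-s**2).
Check: d/ds[-5*exp(-s**2)] = 10*s*exp(-s**2) = G'(s).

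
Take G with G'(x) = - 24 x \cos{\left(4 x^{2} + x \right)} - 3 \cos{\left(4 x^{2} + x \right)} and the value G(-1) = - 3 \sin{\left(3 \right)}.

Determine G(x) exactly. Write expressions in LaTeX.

G(x) = - 3 \sin{\left(4 x^{2} + x \right)}

G'(x) matches the chain-rule pattern g'(h)*h' with inner function h(x) = 4 x^{2} + x; substituting u = h(x) collapses the integral.
A general antiderivative is - 3 \sin{\left(4 x^{2} + x \right)} + C.
The condition gives C = - 3 \sin{\left(3 \right)} - (- 3 \sin{\left(3 \right)}) = 0.
So G(x) = - 3 \sin{\left(4 x^{2} + x \right)}.
Check: d/dx[- 3 \sin{\left(4 x^{2} + x \right)}] = - 24 x \cos{\left(4 x^{2} + x \right)} - 3 \cos{\left(4 x^{2} + x \right)} = G'(x).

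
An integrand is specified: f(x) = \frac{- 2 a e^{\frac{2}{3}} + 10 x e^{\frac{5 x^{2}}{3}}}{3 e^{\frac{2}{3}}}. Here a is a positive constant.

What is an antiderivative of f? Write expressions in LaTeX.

Any candidate F(x) must reproduce f(x) exactly when differentiated.
Check: d/dx[\frac{- 2 a x + 3 e^{\frac{5 x^{2}}{3} - \frac{2}{3}}}{3}] = - \frac{2 a}{3} + \frac{10 x e^{\frac{5 x^{2}}{3}}}{3 e^{\frac{2}{3}}}, which equals f(x).

An antiderivative is F(x) = \frac{- 2 a x + 3 e^{\frac{5 x^{2}}{3} - \frac{2}{3}}}{3}.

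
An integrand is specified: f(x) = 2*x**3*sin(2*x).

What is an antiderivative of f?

An antiderivative is F(x) = -(4*x**3*cos(2*x) - 6*x**2*sin(2*x) - 6*x*cos(2*x) + 3*sin(2*x))/4.

An antiderivative F(x) passes only if d/dx[F] lands on f(x) exactly.
Check: d/dx[-(4*x**3*cos(2*x) - 6*x**2*sin(2*x) - 6*x*cos(2*x) + 3*sin(2*x))/4] = 2*x**3*sin(2*x) = f(x).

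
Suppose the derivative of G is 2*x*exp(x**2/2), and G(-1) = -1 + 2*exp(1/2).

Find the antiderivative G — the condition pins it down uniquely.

G(x) = 2*exp(x**2/2) - 1

The substitution u = x**2/2 works: G'(x) is exactly (dG/du)*(du/dx) for that inner function.
A general antiderivative is 2*exp(x**2/2) + C.
The condition gives C = -1 + 2*exp(1/2) - (2*exp(1/2)) = -1.
So G(x) = 2*exp(x**2/2) - 1.
Check: d/dx[2*exp(x**2/2) - 1] = 2*x*exp(x**2/2) = G'(x).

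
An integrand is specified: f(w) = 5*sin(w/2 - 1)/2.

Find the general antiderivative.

F(w) = -5*cos(w/2 - 1) + C

For F(w) to be correct the identity F'(w) - f(w) = 0 must hold.
Check: d/dw[-5*cos(w/2 - 1)] = 5*sin(w/2 - 1)/2 = f(w).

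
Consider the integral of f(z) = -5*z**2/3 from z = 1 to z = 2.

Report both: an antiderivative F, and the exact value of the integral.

A candidate is checked by its d/dz: the result must match f(z).
F(z) = -5*z**3/9 is an antiderivative of f.
Check: d/dz[-5*z**3/9] = -5*z**2/3 = f(z).
F(2) = -40/9; F(1) = -5/9.
Integral = F(2) - F(1) = -35/9.

Antiderivative: F(z) = -5*z**3/9; value = -35/9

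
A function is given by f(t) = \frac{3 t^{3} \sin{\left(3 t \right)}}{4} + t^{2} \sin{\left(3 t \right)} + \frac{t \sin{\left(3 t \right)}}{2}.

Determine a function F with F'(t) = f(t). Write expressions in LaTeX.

Integrate term by term and add the pieces.
Check: d/dt[- \frac{27 t^{3} \cos{\left(3 t \right)} - 27 t^{2} \sin{\left(3 t \right)} + 36 t^{2} \cos{\left(3 t \right)} - 24 t \sin{\left(3 t \right)} - 8 \cos{\left(3 t \right)}}{108}] = \frac{3 t^{3} \sin{\left(3 t \right)}}{4} + t^{2} \sin{\left(3 t \right)} + \frac{t \sin{\left(3 t \right)}}{2} = f(t).

An antiderivative is F(t) = - \frac{27 t^{3} \cos{\left(3 t \right)} - 27 t^{2} \sin{\left(3 t \right)} + 36 t^{2} \cos{\left(3 t \right)} - 24 t \sin{\left(3 t \right)} - 8 \cos{\left(3 t \right)}}{108}.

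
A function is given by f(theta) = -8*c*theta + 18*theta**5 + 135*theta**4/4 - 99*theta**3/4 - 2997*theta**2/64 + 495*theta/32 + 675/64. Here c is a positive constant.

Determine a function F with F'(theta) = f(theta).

An antiderivative is F(theta) = -4*c*theta**2 + 3*theta**6 + 27*theta**5/4 - 99*theta**4/16 - 999*theta**3/64 + 495*theta**2/64 + 675*theta/64.

The integrand splits into summands that can be handled one at a time.
Check: d/dtheta[-4*c*theta**2 + 3*theta**6 + 27*theta**5/4 - 99*theta**4/16 - 999*theta**3/64 + 495*theta**2/64 + 675*theta/64] = -8*c*theta + 18*theta**5 + 135*theta**4/4 - 99*theta**3/4 - 2997*theta**2/64 + 495*theta/32 + 675/64 = f(theta).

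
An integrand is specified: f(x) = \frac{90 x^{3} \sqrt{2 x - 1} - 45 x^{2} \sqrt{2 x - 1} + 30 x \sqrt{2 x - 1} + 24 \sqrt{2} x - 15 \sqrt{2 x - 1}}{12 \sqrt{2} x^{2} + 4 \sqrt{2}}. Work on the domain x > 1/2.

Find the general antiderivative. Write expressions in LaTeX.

F(x) = \frac{3 \sqrt{2} \left(2 x - 1\right)^{\frac{5}{2}} + 8 \log{\left(3 x^{2} + 1 \right)}}{8} + C

Recover f(x) by differentiating a candidate F(x); any mismatch rules it out.
Check: d/dx[\frac{3 \sqrt{2} \left(2 x - 1\right)^{\frac{5}{2}} + 8 \log{\left(3 x^{2} + 1 \right)}}{8}] = \frac{90 \sqrt{2} x^{3} \sqrt{2 x - 1} - 45 \sqrt{2} x^{2} \sqrt{2 x - 1} + 30 \sqrt{2} x \sqrt{2 x - 1} + 48 x - 15 \sqrt{2} \sqrt{2 x - 1}}{24 x^{2} + 8}, which equals f(x).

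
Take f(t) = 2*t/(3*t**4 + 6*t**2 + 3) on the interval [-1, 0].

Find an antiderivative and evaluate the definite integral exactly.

Antiderivative: F(t) = -2/(3*(2*t**2 + 2)); value = -1/6

The substitution u = 2*t**2 + 2 works: f is exactly (dF/du)*(du/dt) for that inner function.
F(t) = -2/(3*(2*t**2 + 2)) is an antiderivative of f.
Check: d/dt[-2/(3*(2*t**2 + 2))] = 2*t/(3*t**4 + 6*t**2 + 3) = f(t).
F(0) = -1/3; F(-1) = -1/6.
Integral = F(0) - F(-1) = -1/6.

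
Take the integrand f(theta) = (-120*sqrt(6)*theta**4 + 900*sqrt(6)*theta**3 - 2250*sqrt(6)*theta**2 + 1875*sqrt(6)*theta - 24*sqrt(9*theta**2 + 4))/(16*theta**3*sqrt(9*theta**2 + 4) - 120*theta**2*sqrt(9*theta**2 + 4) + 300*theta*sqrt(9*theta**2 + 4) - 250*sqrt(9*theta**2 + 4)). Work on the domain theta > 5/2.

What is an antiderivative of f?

Since d/dtheta undoes antidifferentiation here, F'(theta) = f(theta) is required of F(theta).
Check: d/dtheta[-(20*sqrt(6)*theta**2*sqrt(9*theta**2 + 4) - 100*sqrt(6)*theta*sqrt(9*theta**2 + 4) + 125*sqrt(6)*sqrt(9*theta**2 + 4) - 18)/(6*(2*theta - 5)**2)] = (-120*sqrt(6)*theta**4 + 900*sqrt(6)*theta**3 - 2250*sqrt(6)*theta**2 + 1875*sqrt(6)*theta - 24*sqrt(9*theta**2 + 4))/(16*theta**3*sqrt(9*theta**2 + 4) - 120*theta**2*sqrt(9*theta**2 + 4) + 300*theta*sqrt(9*theta**2 + 4) - 250*sqrt(9*theta**2 + 4)) = f(theta).

An antiderivative is F(theta) = -(20*sqrt(6)*theta**2*sqrt(9*theta**2 + 4) - 100*sqrt(6)*theta*sqrt(9*theta**2 + 4) + 125*sqrt(6)*sqrt(9*theta**2 + 4) - 18)/(6*(2*theta - 5)**2).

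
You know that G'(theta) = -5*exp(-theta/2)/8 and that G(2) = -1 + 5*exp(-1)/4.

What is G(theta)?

The proposed G(theta) is checked by its d/dtheta: the result must match the given G'(theta).
A general antiderivative is 5*exp(-theta/2)/4 + C.
The condition gives C = -1 + 5*exp(-1)/4 - (5*exp(-1)/4) = -1.
So G(theta) = -(4*exp(theta/2) - 5)*exp(-theta/2)/4.
Check: d/dtheta[-(4*exp(theta/2) - 5)*exp(-theta/2)/4] = -5*exp(-theta/2)/8 = G'(theta).

G(theta) = -(4*exp(theta/2) - 5)*exp(-theta/2)/4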